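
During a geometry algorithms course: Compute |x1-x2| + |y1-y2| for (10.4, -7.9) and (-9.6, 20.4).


|10.4-(-9.6)| + |(-7.9)-20.4| = 20 + 28.3 = 48.3

48.3


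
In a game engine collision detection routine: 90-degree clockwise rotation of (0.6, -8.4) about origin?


90° CW: (x,y) -> (y, -x)
(0.6,-8.4) -> (-8.4, -0.6)

(-8.4, -0.6)


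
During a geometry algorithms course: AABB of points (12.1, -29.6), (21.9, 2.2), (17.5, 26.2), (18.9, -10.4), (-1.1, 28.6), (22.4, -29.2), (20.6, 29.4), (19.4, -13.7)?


x range: [-1.1, 22.4]
y range: [-29.6, 29.4]
Bounding box: (-1.1,-29.6) to (22.4,29.4)

(-1.1,-29.6) to (22.4,29.4)


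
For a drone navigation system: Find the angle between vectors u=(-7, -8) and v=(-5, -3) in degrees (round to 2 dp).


u.v = 59, |u| = sqrt(113) = 10.6301, |v| = sqrt(34) = 5.831
cos(theta) = u.v/(|u||v|) = 59/sqrt(3842) = 0.951861
theta = acos(0.951861) = 17.85 degrees

17.85 degrees


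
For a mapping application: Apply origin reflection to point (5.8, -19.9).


Reflection over origin: (x,y) -> (-x,-y)
(5.8, -19.9) -> (-5.8, 19.9)

(-5.8, 19.9)


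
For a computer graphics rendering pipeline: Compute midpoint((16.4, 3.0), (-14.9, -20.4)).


M = ((16.4+(-14.9))/2, (3+(-20.4))/2)
= (0.75, -8.7)

(0.75, -8.7)


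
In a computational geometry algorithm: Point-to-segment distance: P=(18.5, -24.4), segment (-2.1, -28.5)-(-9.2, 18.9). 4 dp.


Project P onto AB: t = 0.0209 (clamped to [0,1])
Closest point on segment: (-2.2486, -27.5079)
Distance: 20.9801

20.9801


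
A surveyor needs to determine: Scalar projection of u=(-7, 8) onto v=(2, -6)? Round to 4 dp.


u.v = -62, |v| = sqrt(40) = 6.3246
Scalar projection = u.v / |v| = -62 / sqrt(40) = -9.8031

-9.8031


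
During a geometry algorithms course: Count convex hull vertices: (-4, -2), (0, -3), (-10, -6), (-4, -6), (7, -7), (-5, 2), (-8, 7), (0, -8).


Convex hull vertices (CCW): (-10, -6), (0, -8), (7, -7), (-8, 7)
Count = 4

4


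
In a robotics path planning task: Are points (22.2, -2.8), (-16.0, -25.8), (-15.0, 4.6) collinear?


Cross product: ((-16)-22.2)*(4.6-(-2.8)) - ((-25.8)-(-2.8))*((-15)-22.2)
= -1138.28

No, not collinear


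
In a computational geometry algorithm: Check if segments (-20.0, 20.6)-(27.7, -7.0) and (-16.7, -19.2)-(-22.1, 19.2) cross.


Cross products: d1=-88.2, d2=-1770.84, d3=-1807.38, d4=-124.74
d1*d2 < 0 and d3*d4 < 0? no

No, they don't intersect


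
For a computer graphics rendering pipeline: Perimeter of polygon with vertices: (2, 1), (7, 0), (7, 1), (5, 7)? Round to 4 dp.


Sides: (2, 1)->(7, 0): sqrt(26) = 5.09902, (7, 0)->(7, 1): sqrt(1) = 1, (7, 1)->(5, 7): sqrt(40) = 6.324555, (5, 7)->(2, 1): sqrt(45) = 6.708204
Sum = 19.131779
Perimeter = 19.1318

19.1318


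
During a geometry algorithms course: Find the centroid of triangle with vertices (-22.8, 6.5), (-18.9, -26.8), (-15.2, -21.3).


Centroid = ((x_A+x_B+x_C)/3, (y_A+y_B+y_C)/3)
= (((-22.8)+(-18.9)+(-15.2))/3, (6.5+(-26.8)+(-21.3))/3)
= (-18.9667, -13.8667)

(-18.9667, -13.8667)


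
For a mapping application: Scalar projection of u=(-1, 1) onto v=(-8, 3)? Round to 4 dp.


u.v = 11, |v| = sqrt(73) = 8.544
Scalar projection = u.v / |v| = 11 / sqrt(73) = 1.2875

1.2875


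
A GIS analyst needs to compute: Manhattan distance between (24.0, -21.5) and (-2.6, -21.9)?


|24-(-2.6)| + |(-21.5)-(-21.9)| = 26.6 + 0.4 = 27

27


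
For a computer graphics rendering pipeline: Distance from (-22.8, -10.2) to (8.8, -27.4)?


dx=31.6, dy=-17.2
d^2 = 31.6^2 + (-17.2)^2 = 1294.4
d = sqrt(1294.4) = 35.9778

35.9778


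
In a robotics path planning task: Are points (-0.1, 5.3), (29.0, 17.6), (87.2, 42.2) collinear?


Cross product: (29-(-0.1))*(42.2-5.3) - (17.6-5.3)*(87.2-(-0.1))
= 0

Yes, collinear


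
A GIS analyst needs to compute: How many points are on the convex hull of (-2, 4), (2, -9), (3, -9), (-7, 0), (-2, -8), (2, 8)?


Convex hull vertices (CCW): (-7, 0), (-2, -8), (2, -9), (3, -9), (2, 8)
Count = 5

5


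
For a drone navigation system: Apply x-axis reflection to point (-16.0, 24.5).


Reflection over x-axis: (x,y) -> (x,-y)
(-16, 24.5) -> (-16, -24.5)

(-16, -24.5)


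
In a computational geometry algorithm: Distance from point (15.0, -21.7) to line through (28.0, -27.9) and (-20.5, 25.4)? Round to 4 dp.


|cross product| = 392.2
|line direction| = sqrt(5193.14) = 72.0634
Distance = 392.2/sqrt(5193.14) = 5.4424

5.4424


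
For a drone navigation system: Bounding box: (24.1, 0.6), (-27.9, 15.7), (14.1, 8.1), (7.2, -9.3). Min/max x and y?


x range: [-27.9, 24.1]
y range: [-9.3, 15.7]
Bounding box: (-27.9,-9.3) to (24.1,15.7)

(-27.9,-9.3) to (24.1,15.7)


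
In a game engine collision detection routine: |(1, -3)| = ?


|u| = sqrt(1^2 + (-3)^2) = sqrt(10) = 3.1623

3.1623


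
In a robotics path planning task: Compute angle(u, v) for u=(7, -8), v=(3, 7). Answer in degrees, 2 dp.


u.v = -35, |u| = sqrt(113) = 10.6301, |v| = sqrt(58) = 7.6158
cos(theta) = u.v/(|u||v|) = -35/sqrt(6554) = -0.432329
theta = acos(-0.432329) = 115.62 degrees

115.62 degrees


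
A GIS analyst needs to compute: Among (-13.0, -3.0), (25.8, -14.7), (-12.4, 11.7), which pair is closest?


d(P0,P1) = 40.5257, d(P0,P2) = 14.7122, d(P1,P2) = 46.4349
Closest: P0 and P2

Closest pair: (-13.0, -3.0) and (-12.4, 11.7), distance = 14.7122


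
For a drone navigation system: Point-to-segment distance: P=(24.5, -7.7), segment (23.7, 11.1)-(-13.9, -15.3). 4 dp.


Project P onto AB: t = 0.2209 (clamped to [0,1])
Closest point on segment: (15.3945, 5.2685)
Distance: 15.8459

15.8459


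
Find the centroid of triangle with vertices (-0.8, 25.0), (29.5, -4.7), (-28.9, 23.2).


Centroid = ((x_A+x_B+x_C)/3, (y_A+y_B+y_C)/3)
= (((-0.8)+29.5+(-28.9))/3, (25+(-4.7)+23.2)/3)
= (-0.0667, 14.5)

(-0.0667, 14.5)


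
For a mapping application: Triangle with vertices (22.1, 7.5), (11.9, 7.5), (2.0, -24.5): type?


Side lengths squared: AB^2=104.04, BC^2=1122.01, CA^2=1428.01
Sorted: [104.04, 1122.01, 1428.01]
By sides: Scalene, By angles: Obtuse

Scalene, Obtuse


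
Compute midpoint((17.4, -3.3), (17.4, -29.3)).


M = ((17.4+17.4)/2, ((-3.3)+(-29.3))/2)
= (17.4, -16.3)

(17.4, -16.3)


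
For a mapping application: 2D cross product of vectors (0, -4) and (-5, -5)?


u x v = u_x*v_y - u_y*v_x = 0*(-5) - (-4)*(-5)
= 0 - 20 = -20

-20


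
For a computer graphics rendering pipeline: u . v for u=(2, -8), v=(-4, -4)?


u . v = u_x*v_x + u_y*v_y = 2*(-4) + (-8)*(-4)
= (-8) + 32 = 24

24


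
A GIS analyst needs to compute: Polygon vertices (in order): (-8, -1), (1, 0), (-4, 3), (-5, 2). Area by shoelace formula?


Shoelace sum: ((-8)*0 - 1*(-1)) + (1*3 - (-4)*0) + ((-4)*2 - (-5)*3) + ((-5)*(-1) - (-8)*2)
= 32
Area = |32|/2 = 16

16


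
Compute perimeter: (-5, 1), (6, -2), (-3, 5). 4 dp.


Sides: (-5, 1)->(6, -2): sqrt(130) = 11.401754, (6, -2)->(-3, 5): sqrt(130) = 11.401754, (-3, 5)->(-5, 1): sqrt(20) = 4.472136
Sum = 27.275644
Perimeter = 27.2756

27.2756


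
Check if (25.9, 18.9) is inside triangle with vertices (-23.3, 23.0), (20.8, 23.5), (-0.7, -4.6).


Cross products: AB x AP = -205.41, BC x BP = 242.21, CA x CP = -1265.26
All same sign? no

No, outside


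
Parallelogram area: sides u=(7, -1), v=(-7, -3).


|u x v| = |7*(-3) - (-1)*(-7)|
= |(-21) - 7| = 28

28


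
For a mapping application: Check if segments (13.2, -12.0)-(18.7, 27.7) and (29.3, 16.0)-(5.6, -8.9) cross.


Cross products: d1=262.71, d2=-541.23, d3=-485.17, d4=318.77
d1*d2 < 0 and d3*d4 < 0? yes

Yes, they intersect


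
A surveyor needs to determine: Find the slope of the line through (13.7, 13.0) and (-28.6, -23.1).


slope = (y2-y1)/(x2-x1) = ((-23.1)-13)/((-28.6)-13.7) = (-36.1)/(-42.3) = 0.8534

0.8534


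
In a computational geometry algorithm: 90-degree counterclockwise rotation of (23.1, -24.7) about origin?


90° CCW: (x,y) -> (-y, x)
(23.1,-24.7) -> (24.7, 23.1)

(24.7, 23.1)


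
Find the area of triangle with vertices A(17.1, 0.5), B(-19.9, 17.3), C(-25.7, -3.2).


Area = |x_A(y_B-y_C) + x_B(y_C-y_A) + x_C(y_A-y_B)|/2
= |350.55 + 73.63 + 431.76|/2
= 855.94/2 = 427.97

427.97


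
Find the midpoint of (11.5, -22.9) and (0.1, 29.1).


M = ((11.5+0.1)/2, ((-22.9)+29.1)/2)
= (5.8, 3.1)

(5.8, 3.1)


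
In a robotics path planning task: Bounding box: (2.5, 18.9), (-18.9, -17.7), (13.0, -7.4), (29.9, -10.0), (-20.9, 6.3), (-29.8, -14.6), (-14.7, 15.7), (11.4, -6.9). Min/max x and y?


x range: [-29.8, 29.9]
y range: [-17.7, 18.9]
Bounding box: (-29.8,-17.7) to (29.9,18.9)

(-29.8,-17.7) to (29.9,18.9)


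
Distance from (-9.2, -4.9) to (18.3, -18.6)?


dx=27.5, dy=-13.7
d^2 = 27.5^2 + (-13.7)^2 = 943.94
d = sqrt(943.94) = 30.7236

30.7236


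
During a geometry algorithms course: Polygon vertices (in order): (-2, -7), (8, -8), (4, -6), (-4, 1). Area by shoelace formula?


Shoelace sum: ((-2)*(-8) - 8*(-7)) + (8*(-6) - 4*(-8)) + (4*1 - (-4)*(-6)) + ((-4)*(-7) - (-2)*1)
= 66
Area = |66|/2 = 33

33


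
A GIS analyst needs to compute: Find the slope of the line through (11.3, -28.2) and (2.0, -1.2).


slope = (y2-y1)/(x2-x1) = ((-1.2)-(-28.2))/(2-11.3) = 27/(-9.3) = -2.9032

-2.9032


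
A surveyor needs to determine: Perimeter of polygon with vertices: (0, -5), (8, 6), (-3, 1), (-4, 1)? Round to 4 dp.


Sides: (0, -5)->(8, 6): sqrt(185) = 13.601471, (8, 6)->(-3, 1): sqrt(146) = 12.083046, (-3, 1)->(-4, 1): sqrt(1) = 1, (-4, 1)->(0, -5): sqrt(52) = 7.211103
Sum = 33.89562
Perimeter = 33.8956

33.8956


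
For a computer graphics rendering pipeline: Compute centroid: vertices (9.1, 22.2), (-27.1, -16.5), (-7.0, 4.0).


Centroid = ((x_A+x_B+x_C)/3, (y_A+y_B+y_C)/3)
= ((9.1+(-27.1)+(-7))/3, (22.2+(-16.5)+4)/3)
= (-8.3333, 3.2333)

(-8.3333, 3.2333)


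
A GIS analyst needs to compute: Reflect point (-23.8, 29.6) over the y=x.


Reflection over y=x: (x,y) -> (y,x)
(-23.8, 29.6) -> (29.6, -23.8)

(29.6, -23.8)


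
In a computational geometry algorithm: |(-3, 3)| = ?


|u| = sqrt((-3)^2 + 3^2) = sqrt(18) = 4.2426

4.2426


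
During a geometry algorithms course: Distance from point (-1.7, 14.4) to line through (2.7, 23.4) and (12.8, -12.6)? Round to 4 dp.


|cross product| = 249.3
|line direction| = sqrt(1398.01) = 37.39
Distance = 249.3/sqrt(1398.01) = 6.6676

6.6676


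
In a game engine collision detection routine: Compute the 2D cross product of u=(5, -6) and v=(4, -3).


u x v = u_x*v_y - u_y*v_x = 5*(-3) - (-6)*4
= (-15) - (-24) = 9

9


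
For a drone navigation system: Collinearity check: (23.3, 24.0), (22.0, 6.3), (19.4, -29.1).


Cross product: (22-23.3)*((-29.1)-24) - (6.3-24)*(19.4-23.3)
= 0

Yes, collinear


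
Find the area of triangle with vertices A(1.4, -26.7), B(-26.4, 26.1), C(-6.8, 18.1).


Area = |x_A(y_B-y_C) + x_B(y_C-y_A) + x_C(y_A-y_B)|/2
= |11.2 + (-1182.72) + 359.04|/2
= 812.48/2 = 406.24

406.24


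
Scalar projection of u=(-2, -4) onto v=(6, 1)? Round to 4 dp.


u.v = -16, |v| = sqrt(37) = 6.0828
Scalar projection = u.v / |v| = -16 / sqrt(37) = -2.6304

-2.6304


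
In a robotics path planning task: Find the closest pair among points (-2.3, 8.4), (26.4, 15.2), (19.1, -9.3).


d(P0,P1) = 29.4946, d(P0,P2) = 27.7714, d(P1,P2) = 25.5644
Closest: P1 and P2

Closest pair: (26.4, 15.2) and (19.1, -9.3), distance = 25.5644


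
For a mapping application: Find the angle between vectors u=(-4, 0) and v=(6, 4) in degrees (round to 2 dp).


u.v = -24, |u| = sqrt(16) = 4, |v| = sqrt(52) = 7.2111
cos(theta) = u.v/(|u||v|) = -24/sqrt(832) = -0.83205
theta = acos(-0.83205) = 146.31 degrees

146.31 degrees


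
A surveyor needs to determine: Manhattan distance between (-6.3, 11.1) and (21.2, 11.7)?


|(-6.3)-21.2| + |11.1-11.7| = 27.5 + 0.6 = 28.1

28.1


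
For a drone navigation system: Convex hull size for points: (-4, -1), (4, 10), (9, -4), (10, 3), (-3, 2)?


Convex hull vertices (CCW): (-4, -1), (9, -4), (10, 3), (4, 10), (-3, 2)
Count = 5

5


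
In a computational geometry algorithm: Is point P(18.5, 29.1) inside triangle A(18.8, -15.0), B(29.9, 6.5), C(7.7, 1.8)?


Cross products: AB x AP = 495.96, BC x BP = -555.3, CA x CP = 484.47
All same sign? no

No, outside


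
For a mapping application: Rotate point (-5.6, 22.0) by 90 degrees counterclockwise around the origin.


90° CCW: (x,y) -> (-y, x)
(-5.6,22) -> (-22, -5.6)

(-22, -5.6)


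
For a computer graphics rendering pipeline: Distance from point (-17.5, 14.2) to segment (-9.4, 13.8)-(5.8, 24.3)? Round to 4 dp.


Project P onto AB: t = 0 (clamped to [0,1])
Closest point on segment: (-9.4, 13.8)
Distance: 8.1099

8.1099


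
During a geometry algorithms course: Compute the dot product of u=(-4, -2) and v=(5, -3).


u . v = u_x*v_x + u_y*v_y = (-4)*5 + (-2)*(-3)
= (-20) + 6 = -14

-14


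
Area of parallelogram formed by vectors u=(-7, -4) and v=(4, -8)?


|u x v| = |(-7)*(-8) - (-4)*4|
= |56 - (-16)| = 72

72


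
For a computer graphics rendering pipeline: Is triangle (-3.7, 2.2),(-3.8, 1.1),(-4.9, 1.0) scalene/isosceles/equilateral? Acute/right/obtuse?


Side lengths squared: AB^2=1.22, BC^2=1.22, CA^2=2.88
Sorted: [1.22, 1.22, 2.88]
By sides: Isosceles, By angles: Obtuse

Isosceles, Obtuse


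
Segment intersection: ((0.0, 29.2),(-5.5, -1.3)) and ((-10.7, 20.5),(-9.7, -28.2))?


Cross products: d1=529.79, d2=231.44, d3=-278.5, d4=19.85
d1*d2 < 0 and d3*d4 < 0? no

No, they don't intersect


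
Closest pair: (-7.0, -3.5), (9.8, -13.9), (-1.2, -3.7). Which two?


d(P0,P1) = 19.7585, d(P0,P2) = 5.8034, d(P1,P2) = 15.0013
Closest: P0 and P2

Closest pair: (-7.0, -3.5) and (-1.2, -3.7), distance = 5.8034


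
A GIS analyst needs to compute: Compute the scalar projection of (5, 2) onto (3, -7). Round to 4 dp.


u.v = 1, |v| = sqrt(58) = 7.6158
Scalar projection = u.v / |v| = 1 / sqrt(58) = 0.1313

0.1313


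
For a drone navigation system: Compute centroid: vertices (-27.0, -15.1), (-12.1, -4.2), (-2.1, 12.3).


Centroid = ((x_A+x_B+x_C)/3, (y_A+y_B+y_C)/3)
= (((-27)+(-12.1)+(-2.1))/3, ((-15.1)+(-4.2)+12.3)/3)
= (-13.7333, -2.3333)

(-13.7333, -2.3333)


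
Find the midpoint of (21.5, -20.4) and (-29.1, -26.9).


M = ((21.5+(-29.1))/2, ((-20.4)+(-26.9))/2)
= (-3.8, -23.65)

(-3.8, -23.65)


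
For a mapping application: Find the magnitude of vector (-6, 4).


|u| = sqrt((-6)^2 + 4^2) = sqrt(52) = 7.2111

7.2111


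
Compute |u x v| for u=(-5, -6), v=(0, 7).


|u x v| = |(-5)*7 - (-6)*0|
= |(-35) - 0| = 35

35


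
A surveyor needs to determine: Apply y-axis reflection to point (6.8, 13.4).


Reflection over y-axis: (x,y) -> (-x,y)
(6.8, 13.4) -> (-6.8, 13.4)

(-6.8, 13.4)


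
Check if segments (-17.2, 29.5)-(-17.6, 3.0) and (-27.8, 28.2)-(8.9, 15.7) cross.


Cross products: d1=180.21, d2=-797.34, d3=-280.38, d4=697.17
d1*d2 < 0 and d3*d4 < 0? yes

Yes, they intersect


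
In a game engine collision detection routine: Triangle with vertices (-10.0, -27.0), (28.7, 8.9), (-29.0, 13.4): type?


Side lengths squared: AB^2=2786.5, BC^2=3349.54, CA^2=1993.16
Sorted: [1993.16, 2786.5, 3349.54]
By sides: Scalene, By angles: Acute

Scalene, Acute


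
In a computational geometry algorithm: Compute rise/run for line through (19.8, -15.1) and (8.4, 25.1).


slope = (y2-y1)/(x2-x1) = (25.1-(-15.1))/(8.4-19.8) = 40.2/(-11.4) = -3.5263

-3.5263


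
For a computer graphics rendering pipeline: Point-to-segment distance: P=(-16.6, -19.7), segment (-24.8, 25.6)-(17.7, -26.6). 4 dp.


Project P onto AB: t = 0.5988 (clamped to [0,1])
Closest point on segment: (0.6485, -5.6567)
Distance: 22.2424

22.2424


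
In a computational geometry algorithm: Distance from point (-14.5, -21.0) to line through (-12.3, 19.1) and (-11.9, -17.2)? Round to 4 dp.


|cross product| = 95.9
|line direction| = sqrt(1317.85) = 36.3022
Distance = 95.9/sqrt(1317.85) = 2.6417

2.6417


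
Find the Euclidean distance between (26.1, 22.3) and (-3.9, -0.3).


dx=-30, dy=-22.6
d^2 = (-30)^2 + (-22.6)^2 = 1410.76
d = sqrt(1410.76) = 37.5601

37.5601


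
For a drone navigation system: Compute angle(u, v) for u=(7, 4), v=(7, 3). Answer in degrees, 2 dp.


u.v = 61, |u| = sqrt(65) = 8.0623, |v| = sqrt(58) = 7.6158
cos(theta) = u.v/(|u||v|) = 61/sqrt(3770) = 0.99348
theta = acos(0.99348) = 6.55 degrees

6.55 degrees


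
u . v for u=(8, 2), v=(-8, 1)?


u . v = u_x*v_x + u_y*v_y = 8*(-8) + 2*1
= (-64) + 2 = -62

-62


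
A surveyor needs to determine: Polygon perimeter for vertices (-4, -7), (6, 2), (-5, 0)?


Sides: (-4, -7)->(6, 2): sqrt(181) = 13.453624, (6, 2)->(-5, 0): sqrt(125) = 11.18034, (-5, 0)->(-4, -7): sqrt(50) = 7.071068
Sum = 31.705032
Perimeter = 31.705

31.705


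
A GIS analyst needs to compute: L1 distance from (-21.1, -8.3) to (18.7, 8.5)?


|(-21.1)-18.7| + |(-8.3)-8.5| = 39.8 + 16.8 = 56.6

56.6


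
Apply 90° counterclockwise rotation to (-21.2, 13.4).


90° CCW: (x,y) -> (-y, x)
(-21.2,13.4) -> (-13.4, -21.2)

(-13.4, -21.2)


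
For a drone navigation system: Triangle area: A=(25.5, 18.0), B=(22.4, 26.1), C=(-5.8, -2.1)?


Area = |x_A(y_B-y_C) + x_B(y_C-y_A) + x_C(y_A-y_B)|/2
= |719.1 + (-450.24) + 46.98|/2
= 315.84/2 = 157.92

157.92


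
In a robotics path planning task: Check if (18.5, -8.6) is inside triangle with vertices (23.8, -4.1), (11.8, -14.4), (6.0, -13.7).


Cross products: AB x AP = -0.59, BC x BP = -38.33, CA x CP = -29.22
All same sign? yes

Yes, inside


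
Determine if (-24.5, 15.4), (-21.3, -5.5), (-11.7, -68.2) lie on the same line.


Cross product: ((-21.3)-(-24.5))*((-68.2)-15.4) - ((-5.5)-15.4)*((-11.7)-(-24.5))
= 0

Yes, collinear


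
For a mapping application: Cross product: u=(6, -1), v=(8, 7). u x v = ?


u x v = u_x*v_y - u_y*v_x = 6*7 - (-1)*8
= 42 - (-8) = 50

50


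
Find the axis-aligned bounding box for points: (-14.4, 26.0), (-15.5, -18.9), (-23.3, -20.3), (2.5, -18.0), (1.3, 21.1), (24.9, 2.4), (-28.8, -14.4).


x range: [-28.8, 24.9]
y range: [-20.3, 26]
Bounding box: (-28.8,-20.3) to (24.9,26)

(-28.8,-20.3) to (24.9,26)


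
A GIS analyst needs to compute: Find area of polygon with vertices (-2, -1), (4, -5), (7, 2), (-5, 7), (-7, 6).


Shoelace sum: ((-2)*(-5) - 4*(-1)) + (4*2 - 7*(-5)) + (7*7 - (-5)*2) + ((-5)*6 - (-7)*7) + ((-7)*(-1) - (-2)*6)
= 154
Area = |154|/2 = 77

77


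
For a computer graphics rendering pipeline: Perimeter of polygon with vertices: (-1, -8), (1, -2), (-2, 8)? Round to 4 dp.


Sides: (-1, -8)->(1, -2): sqrt(40) = 6.324555, (1, -2)->(-2, 8): sqrt(109) = 10.440307, (-2, 8)->(-1, -8): sqrt(257) = 16.03122
Sum = 32.796082
Perimeter = 32.7961

32.7961


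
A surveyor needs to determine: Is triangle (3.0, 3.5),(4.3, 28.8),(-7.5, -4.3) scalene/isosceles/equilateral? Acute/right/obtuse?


Side lengths squared: AB^2=641.78, BC^2=1234.85, CA^2=171.09
Sorted: [171.09, 641.78, 1234.85]
By sides: Scalene, By angles: Obtuse

Scalene, Obtuse


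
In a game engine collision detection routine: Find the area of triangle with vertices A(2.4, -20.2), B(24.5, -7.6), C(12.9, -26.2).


Area = |x_A(y_B-y_C) + x_B(y_C-y_A) + x_C(y_A-y_B)|/2
= |44.64 + (-147) + (-162.54)|/2
= 264.9/2 = 132.45

132.45


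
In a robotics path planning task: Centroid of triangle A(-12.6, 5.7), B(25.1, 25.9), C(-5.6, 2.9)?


Centroid = ((x_A+x_B+x_C)/3, (y_A+y_B+y_C)/3)
= (((-12.6)+25.1+(-5.6))/3, (5.7+25.9+2.9)/3)
= (2.3, 11.5)

(2.3, 11.5)


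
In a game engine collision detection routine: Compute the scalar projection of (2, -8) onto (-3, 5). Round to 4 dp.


u.v = -46, |v| = sqrt(34) = 5.831
Scalar projection = u.v / |v| = -46 / sqrt(34) = -7.8889

-7.8889


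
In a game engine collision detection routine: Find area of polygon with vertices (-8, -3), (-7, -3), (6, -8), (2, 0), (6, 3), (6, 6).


Shoelace sum: ((-8)*(-3) - (-7)*(-3)) + ((-7)*(-8) - 6*(-3)) + (6*0 - 2*(-8)) + (2*3 - 6*0) + (6*6 - 6*3) + (6*(-3) - (-8)*6)
= 147
Area = |147|/2 = 73.5

73.5


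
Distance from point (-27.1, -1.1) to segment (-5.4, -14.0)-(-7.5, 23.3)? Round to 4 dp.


Project P onto AB: t = 0.3774 (clamped to [0,1])
Closest point on segment: (-6.1925, 0.0771)
Distance: 20.9406

20.9406


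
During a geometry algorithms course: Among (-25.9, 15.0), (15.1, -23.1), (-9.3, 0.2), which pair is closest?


d(P0,P1) = 55.9697, d(P0,P2) = 22.2396, d(P1,P2) = 33.738
Closest: P0 and P2

Closest pair: (-25.9, 15.0) and (-9.3, 0.2), distance = 22.2396


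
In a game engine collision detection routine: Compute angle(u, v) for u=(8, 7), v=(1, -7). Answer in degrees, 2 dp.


u.v = -41, |u| = sqrt(113) = 10.6301, |v| = sqrt(50) = 7.0711
cos(theta) = u.v/(|u||v|) = -41/sqrt(5650) = -0.545456
theta = acos(-0.545456) = 123.06 degrees

123.06 degrees


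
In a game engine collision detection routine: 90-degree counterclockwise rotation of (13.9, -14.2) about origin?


90° CCW: (x,y) -> (-y, x)
(13.9,-14.2) -> (14.2, 13.9)

(14.2, 13.9)


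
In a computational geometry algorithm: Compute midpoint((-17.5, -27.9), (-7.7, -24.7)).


M = (((-17.5)+(-7.7))/2, ((-27.9)+(-24.7))/2)
= (-12.6, -26.3)

(-12.6, -26.3)


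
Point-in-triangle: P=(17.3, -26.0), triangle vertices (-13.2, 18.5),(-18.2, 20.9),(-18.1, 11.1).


Cross products: AB x AP = 149.3, BC x BP = 343.21, CA x CP = -443.75
All same sign? no

No, outside


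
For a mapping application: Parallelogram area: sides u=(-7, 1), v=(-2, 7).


|u x v| = |(-7)*7 - 1*(-2)|
= |(-49) - (-2)| = 47

47


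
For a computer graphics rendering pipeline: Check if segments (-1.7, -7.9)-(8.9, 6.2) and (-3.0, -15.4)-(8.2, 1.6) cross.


Cross products: d1=61.9, d2=39.62, d3=-61.17, d4=-38.89
d1*d2 < 0 and d3*d4 < 0? no

No, they don't intersect


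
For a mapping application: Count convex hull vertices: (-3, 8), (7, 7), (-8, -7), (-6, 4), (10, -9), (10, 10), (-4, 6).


Convex hull vertices (CCW): (-8, -7), (10, -9), (10, 10), (-3, 8), (-6, 4)
Count = 5

5


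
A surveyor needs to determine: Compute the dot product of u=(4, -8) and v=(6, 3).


u . v = u_x*v_x + u_y*v_y = 4*6 + (-8)*3
= 24 + (-24) = 0

0


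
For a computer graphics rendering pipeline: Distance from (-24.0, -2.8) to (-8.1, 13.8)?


dx=15.9, dy=16.6
d^2 = 15.9^2 + 16.6^2 = 528.37
d = sqrt(528.37) = 22.9863

22.9863


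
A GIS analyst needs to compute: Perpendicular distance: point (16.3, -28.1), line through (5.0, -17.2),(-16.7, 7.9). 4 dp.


|cross product| = 47.1
|line direction| = sqrt(1100.9) = 33.1798
Distance = 47.1/sqrt(1100.9) = 1.4195

1.4195


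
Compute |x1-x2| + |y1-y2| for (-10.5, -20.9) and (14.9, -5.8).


|(-10.5)-14.9| + |(-20.9)-(-5.8)| = 25.4 + 15.1 = 40.5

40.5


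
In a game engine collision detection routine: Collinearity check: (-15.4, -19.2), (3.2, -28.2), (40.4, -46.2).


Cross product: (3.2-(-15.4))*((-46.2)-(-19.2)) - ((-28.2)-(-19.2))*(40.4-(-15.4))
= 0

Yes, collinear


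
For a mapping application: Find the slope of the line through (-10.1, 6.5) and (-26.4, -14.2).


slope = (y2-y1)/(x2-x1) = ((-14.2)-6.5)/((-26.4)-(-10.1)) = (-20.7)/(-16.3) = 1.2699

1.2699


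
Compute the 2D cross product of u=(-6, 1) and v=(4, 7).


u x v = u_x*v_y - u_y*v_x = (-6)*7 - 1*4
= (-42) - 4 = -46

-46


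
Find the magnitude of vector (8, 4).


|u| = sqrt(8^2 + 4^2) = sqrt(80) = 8.9443

8.9443


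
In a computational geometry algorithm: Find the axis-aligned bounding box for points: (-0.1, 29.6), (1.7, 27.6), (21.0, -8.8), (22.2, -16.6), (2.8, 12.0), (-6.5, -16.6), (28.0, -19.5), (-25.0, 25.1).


x range: [-25, 28]
y range: [-19.5, 29.6]
Bounding box: (-25,-19.5) to (28,29.6)

(-25,-19.5) to (28,29.6)


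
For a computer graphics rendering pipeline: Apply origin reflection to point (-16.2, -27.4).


Reflection over origin: (x,y) -> (-x,-y)
(-16.2, -27.4) -> (16.2, 27.4)

(16.2, 27.4)


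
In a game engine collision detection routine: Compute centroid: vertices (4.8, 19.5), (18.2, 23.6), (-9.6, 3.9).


Centroid = ((x_A+x_B+x_C)/3, (y_A+y_B+y_C)/3)
= ((4.8+18.2+(-9.6))/3, (19.5+23.6+3.9)/3)
= (4.4667, 15.6667)

(4.4667, 15.6667)


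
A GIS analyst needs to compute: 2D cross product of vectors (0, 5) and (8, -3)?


u x v = u_x*v_y - u_y*v_x = 0*(-3) - 5*8
= 0 - 40 = -40

-40


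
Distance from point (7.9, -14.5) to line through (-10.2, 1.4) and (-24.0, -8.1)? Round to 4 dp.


|cross product| = 391.37
|line direction| = sqrt(280.69) = 16.7538
Distance = 391.37/sqrt(280.69) = 23.3601

23.3601


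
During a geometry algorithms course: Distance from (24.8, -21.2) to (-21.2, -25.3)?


dx=-46, dy=-4.1
d^2 = (-46)^2 + (-4.1)^2 = 2132.81
d = sqrt(2132.81) = 46.1824

46.1824


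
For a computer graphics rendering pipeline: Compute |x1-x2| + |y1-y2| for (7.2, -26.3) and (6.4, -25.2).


|7.2-6.4| + |(-26.3)-(-25.2)| = 0.8 + 1.1 = 1.9

1.9


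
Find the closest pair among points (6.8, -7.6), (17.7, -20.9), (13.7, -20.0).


d(P0,P1) = 17.1959, d(P0,P2) = 14.1905, d(P1,P2) = 4.1
Closest: P1 and P2

Closest pair: (17.7, -20.9) and (13.7, -20.0), distance = 4.1


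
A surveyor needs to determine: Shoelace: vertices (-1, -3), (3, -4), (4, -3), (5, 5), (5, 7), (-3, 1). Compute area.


Shoelace sum: ((-1)*(-4) - 3*(-3)) + (3*(-3) - 4*(-4)) + (4*5 - 5*(-3)) + (5*7 - 5*5) + (5*1 - (-3)*7) + ((-3)*(-3) - (-1)*1)
= 101
Area = |101|/2 = 50.5

50.5


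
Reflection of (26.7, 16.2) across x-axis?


Reflection over x-axis: (x,y) -> (x,-y)
(26.7, 16.2) -> (26.7, -16.2)

(26.7, -16.2)


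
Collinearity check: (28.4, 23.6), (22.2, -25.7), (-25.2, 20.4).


Cross product: (22.2-28.4)*(20.4-23.6) - ((-25.7)-23.6)*((-25.2)-28.4)
= -2622.64

No, not collinear


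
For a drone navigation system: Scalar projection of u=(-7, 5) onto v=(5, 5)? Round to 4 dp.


u.v = -10, |v| = sqrt(50) = 7.0711
Scalar projection = u.v / |v| = -10 / sqrt(50) = -1.4142

-1.4142


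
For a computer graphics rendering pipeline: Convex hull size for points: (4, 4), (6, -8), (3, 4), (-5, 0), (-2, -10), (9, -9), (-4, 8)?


Convex hull vertices (CCW): (-5, 0), (-2, -10), (9, -9), (4, 4), (-4, 8)
Count = 5

5


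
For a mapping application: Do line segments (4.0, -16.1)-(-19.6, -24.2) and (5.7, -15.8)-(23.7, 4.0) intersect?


Cross products: d1=28.26, d2=349.74, d3=6.69, d4=-314.79
d1*d2 < 0 and d3*d4 < 0? no

No, they don't intersect


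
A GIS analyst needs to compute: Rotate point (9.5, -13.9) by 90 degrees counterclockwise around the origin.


90° CCW: (x,y) -> (-y, x)
(9.5,-13.9) -> (13.9, 9.5)

(13.9, 9.5)


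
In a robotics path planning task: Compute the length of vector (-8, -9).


|u| = sqrt((-8)^2 + (-9)^2) = sqrt(145) = 12.0416

12.0416


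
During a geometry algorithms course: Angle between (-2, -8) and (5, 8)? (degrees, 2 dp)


u.v = -74, |u| = sqrt(68) = 8.2462, |v| = sqrt(89) = 9.434
cos(theta) = u.v/(|u||v|) = -74/sqrt(6052) = -0.951223
theta = acos(-0.951223) = 162.03 degrees

162.03 degrees


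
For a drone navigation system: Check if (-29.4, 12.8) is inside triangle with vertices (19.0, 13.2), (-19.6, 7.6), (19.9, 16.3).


Cross products: AB x AP = -255.6, BC x BP = 290.66, CA x CP = -149.68
All same sign? no

No, outside


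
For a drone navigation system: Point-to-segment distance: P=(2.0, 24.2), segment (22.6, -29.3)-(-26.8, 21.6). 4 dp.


Project P onto AB: t = 0.7435 (clamped to [0,1])
Closest point on segment: (-14.13, 8.5453)
Distance: 22.4777

22.4777


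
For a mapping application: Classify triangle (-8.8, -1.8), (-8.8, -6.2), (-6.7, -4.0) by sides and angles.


Side lengths squared: AB^2=19.36, BC^2=9.25, CA^2=9.25
Sorted: [9.25, 9.25, 19.36]
By sides: Isosceles, By angles: Obtuse

Isosceles, Obtuse


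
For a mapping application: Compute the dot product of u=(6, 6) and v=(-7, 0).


u . v = u_x*v_x + u_y*v_y = 6*(-7) + 6*0
= (-42) + 0 = -42

-42


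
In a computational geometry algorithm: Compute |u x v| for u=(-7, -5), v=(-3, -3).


|u x v| = |(-7)*(-3) - (-5)*(-3)|
= |21 - 15| = 6

6


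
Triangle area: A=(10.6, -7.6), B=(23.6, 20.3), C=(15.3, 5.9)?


Area = |x_A(y_B-y_C) + x_B(y_C-y_A) + x_C(y_A-y_B)|/2
= |152.64 + 318.6 + (-426.87)|/2
= 44.37/2 = 22.185

22.185


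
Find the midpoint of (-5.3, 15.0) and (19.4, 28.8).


M = (((-5.3)+19.4)/2, (15+28.8)/2)
= (7.05, 21.9)

(7.05, 21.9)


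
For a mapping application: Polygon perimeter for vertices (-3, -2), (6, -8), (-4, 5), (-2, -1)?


Sides: (-3, -2)->(6, -8): sqrt(117) = 10.816654, (6, -8)->(-4, 5): sqrt(269) = 16.401219, (-4, 5)->(-2, -1): sqrt(40) = 6.324555, (-2, -1)->(-3, -2): sqrt(2) = 1.414214
Sum = 34.956642
Perimeter = 34.9566

34.9566


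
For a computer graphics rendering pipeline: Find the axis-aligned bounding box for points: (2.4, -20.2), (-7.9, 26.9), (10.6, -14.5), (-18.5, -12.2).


x range: [-18.5, 10.6]
y range: [-20.2, 26.9]
Bounding box: (-18.5,-20.2) to (10.6,26.9)

(-18.5,-20.2) to (10.6,26.9)


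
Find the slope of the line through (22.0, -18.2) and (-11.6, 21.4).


slope = (y2-y1)/(x2-x1) = (21.4-(-18.2))/((-11.6)-22) = 39.6/(-33.6) = -1.1786

-1.1786


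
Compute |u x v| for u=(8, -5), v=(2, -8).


|u x v| = |8*(-8) - (-5)*2|
= |(-64) - (-10)| = 54

54


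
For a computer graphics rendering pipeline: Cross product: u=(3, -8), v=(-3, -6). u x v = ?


u x v = u_x*v_y - u_y*v_x = 3*(-6) - (-8)*(-3)
= (-18) - 24 = -42

-42


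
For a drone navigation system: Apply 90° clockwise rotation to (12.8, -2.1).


90° CW: (x,y) -> (y, -x)
(12.8,-2.1) -> (-2.1, -12.8)

(-2.1, -12.8)


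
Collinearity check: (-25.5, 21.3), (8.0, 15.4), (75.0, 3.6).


Cross product: (8-(-25.5))*(3.6-21.3) - (15.4-21.3)*(75-(-25.5))
= 0

Yes, collinear


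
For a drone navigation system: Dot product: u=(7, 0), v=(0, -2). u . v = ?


u . v = u_x*v_x + u_y*v_y = 7*0 + 0*(-2)
= 0 + 0 = 0

0


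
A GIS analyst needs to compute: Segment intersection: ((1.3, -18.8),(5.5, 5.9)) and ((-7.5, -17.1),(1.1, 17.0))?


Cross products: d1=-314.7, d2=-245.5, d3=224.5, d4=155.3
d1*d2 < 0 and d3*d4 < 0? no

No, they don't intersect


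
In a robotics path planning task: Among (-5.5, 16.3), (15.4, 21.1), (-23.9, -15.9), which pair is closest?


d(P0,P1) = 21.4441, d(P0,P2) = 37.0864, d(P1,P2) = 53.9768
Closest: P0 and P1

Closest pair: (-5.5, 16.3) and (15.4, 21.1), distance = 21.4441


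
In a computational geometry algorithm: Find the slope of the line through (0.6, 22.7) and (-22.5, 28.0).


slope = (y2-y1)/(x2-x1) = (28-22.7)/((-22.5)-0.6) = 5.3/(-23.1) = -0.2294

-0.2294


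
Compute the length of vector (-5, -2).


|u| = sqrt((-5)^2 + (-2)^2) = sqrt(29) = 5.3852

5.3852


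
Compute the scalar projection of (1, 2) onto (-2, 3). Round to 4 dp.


u.v = 4, |v| = sqrt(13) = 3.6056
Scalar projection = u.v / |v| = 4 / sqrt(13) = 1.1094

1.1094


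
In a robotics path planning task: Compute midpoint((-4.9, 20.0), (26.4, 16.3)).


M = (((-4.9)+26.4)/2, (20+16.3)/2)
= (10.75, 18.15)

(10.75, 18.15)


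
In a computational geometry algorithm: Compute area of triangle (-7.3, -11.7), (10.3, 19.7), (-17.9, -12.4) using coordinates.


Area = |x_A(y_B-y_C) + x_B(y_C-y_A) + x_C(y_A-y_B)|/2
= |(-234.33) + (-7.21) + 562.06|/2
= 320.52/2 = 160.26

160.26


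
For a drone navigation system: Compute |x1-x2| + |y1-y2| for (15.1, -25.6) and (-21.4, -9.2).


|15.1-(-21.4)| + |(-25.6)-(-9.2)| = 36.5 + 16.4 = 52.9

52.9


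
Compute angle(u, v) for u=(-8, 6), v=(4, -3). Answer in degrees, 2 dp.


u.v = -50, |u| = sqrt(100) = 10, |v| = sqrt(25) = 5
cos(theta) = u.v/(|u||v|) = -50/sqrt(2500) = -1
theta = acos(-1) = 180 degrees

180 degrees


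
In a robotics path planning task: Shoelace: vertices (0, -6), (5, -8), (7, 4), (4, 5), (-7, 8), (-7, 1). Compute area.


Shoelace sum: (0*(-8) - 5*(-6)) + (5*4 - 7*(-8)) + (7*5 - 4*4) + (4*8 - (-7)*5) + ((-7)*1 - (-7)*8) + ((-7)*(-6) - 0*1)
= 283
Area = |283|/2 = 141.5

141.5


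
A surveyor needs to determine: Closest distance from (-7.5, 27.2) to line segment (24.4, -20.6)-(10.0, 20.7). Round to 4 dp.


Project P onto AB: t = 1 (clamped to [0,1])
Closest point on segment: (10, 20.7)
Distance: 18.6682

18.6682


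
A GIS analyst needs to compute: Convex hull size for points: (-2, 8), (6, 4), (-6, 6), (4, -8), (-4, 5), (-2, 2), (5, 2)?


Convex hull vertices (CCW): (-6, 6), (4, -8), (6, 4), (-2, 8)
Count = 4

4


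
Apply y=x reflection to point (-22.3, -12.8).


Reflection over y=x: (x,y) -> (y,x)
(-22.3, -12.8) -> (-12.8, -22.3)

(-12.8, -22.3)


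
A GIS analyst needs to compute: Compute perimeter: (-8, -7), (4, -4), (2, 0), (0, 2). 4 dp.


Sides: (-8, -7)->(4, -4): sqrt(153) = 12.369317, (4, -4)->(2, 0): sqrt(20) = 4.472136, (2, 0)->(0, 2): sqrt(8) = 2.828427, (0, 2)->(-8, -7): sqrt(145) = 12.041595
Sum = 31.711475
Perimeter = 31.7115

31.7115


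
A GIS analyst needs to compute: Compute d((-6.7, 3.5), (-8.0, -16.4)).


dx=-1.3, dy=-19.9
d^2 = (-1.3)^2 + (-19.9)^2 = 397.7
d = sqrt(397.7) = 19.9424

19.9424


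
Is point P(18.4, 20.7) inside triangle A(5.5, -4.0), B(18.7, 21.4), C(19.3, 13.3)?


Cross products: AB x AP = -1.62, BC x BP = -2.85, CA x CP = -117.69
All same sign? yes

Yes, inside


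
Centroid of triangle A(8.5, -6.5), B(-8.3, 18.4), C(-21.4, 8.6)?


Centroid = ((x_A+x_B+x_C)/3, (y_A+y_B+y_C)/3)
= ((8.5+(-8.3)+(-21.4))/3, ((-6.5)+18.4+8.6)/3)
= (-7.0667, 6.8333)

(-7.0667, 6.8333)


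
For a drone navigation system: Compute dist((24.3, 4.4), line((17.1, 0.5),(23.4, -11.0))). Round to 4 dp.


|cross product| = 107.37
|line direction| = sqrt(171.94) = 13.1126
Distance = 107.37/sqrt(171.94) = 8.1883

8.1883


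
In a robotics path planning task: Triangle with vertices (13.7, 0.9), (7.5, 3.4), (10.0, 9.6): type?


Side lengths squared: AB^2=44.69, BC^2=44.69, CA^2=89.38
Sorted: [44.69, 44.69, 89.38]
By sides: Isosceles, By angles: Right

Isosceles, Right


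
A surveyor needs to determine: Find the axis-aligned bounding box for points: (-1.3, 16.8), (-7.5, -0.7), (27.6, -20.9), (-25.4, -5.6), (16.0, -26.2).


x range: [-25.4, 27.6]
y range: [-26.2, 16.8]
Bounding box: (-25.4,-26.2) to (27.6,16.8)

(-25.4,-26.2) to (27.6,16.8)


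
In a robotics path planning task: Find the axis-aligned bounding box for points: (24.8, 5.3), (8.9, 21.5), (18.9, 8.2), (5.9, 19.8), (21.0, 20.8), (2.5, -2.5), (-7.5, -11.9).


x range: [-7.5, 24.8]
y range: [-11.9, 21.5]
Bounding box: (-7.5,-11.9) to (24.8,21.5)

(-7.5,-11.9) to (24.8,21.5)


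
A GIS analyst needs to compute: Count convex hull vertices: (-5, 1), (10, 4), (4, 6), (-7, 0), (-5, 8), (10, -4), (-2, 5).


Convex hull vertices (CCW): (-7, 0), (10, -4), (10, 4), (4, 6), (-5, 8)
Count = 5

5


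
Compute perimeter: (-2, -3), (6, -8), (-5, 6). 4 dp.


Sides: (-2, -3)->(6, -8): sqrt(89) = 9.433981, (6, -8)->(-5, 6): sqrt(317) = 17.804494, (-5, 6)->(-2, -3): sqrt(90) = 9.486833
Sum = 36.725308
Perimeter = 36.7253

36.7253


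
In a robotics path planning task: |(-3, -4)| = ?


|u| = sqrt((-3)^2 + (-4)^2) = sqrt(25) = 5

5


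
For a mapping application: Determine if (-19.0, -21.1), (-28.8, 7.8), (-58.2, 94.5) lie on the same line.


Cross product: ((-28.8)-(-19))*(94.5-(-21.1)) - (7.8-(-21.1))*((-58.2)-(-19))
= 0

Yes, collinear


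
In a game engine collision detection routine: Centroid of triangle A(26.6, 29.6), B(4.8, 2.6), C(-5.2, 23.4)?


Centroid = ((x_A+x_B+x_C)/3, (y_A+y_B+y_C)/3)
= ((26.6+4.8+(-5.2))/3, (29.6+2.6+23.4)/3)
= (8.7333, 18.5333)

(8.7333, 18.5333)


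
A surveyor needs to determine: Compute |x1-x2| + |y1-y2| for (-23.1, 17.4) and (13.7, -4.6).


|(-23.1)-13.7| + |17.4-(-4.6)| = 36.8 + 22 = 58.8

58.8


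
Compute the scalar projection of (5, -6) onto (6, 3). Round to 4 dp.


u.v = 12, |v| = sqrt(45) = 6.7082
Scalar projection = u.v / |v| = 12 / sqrt(45) = 1.7889

1.7889


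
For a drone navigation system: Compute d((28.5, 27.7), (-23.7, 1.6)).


dx=-52.2, dy=-26.1
d^2 = (-52.2)^2 + (-26.1)^2 = 3406.05
d = sqrt(3406.05) = 58.3614

58.3614


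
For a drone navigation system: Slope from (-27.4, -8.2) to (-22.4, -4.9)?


slope = (y2-y1)/(x2-x1) = ((-4.9)-(-8.2))/((-22.4)-(-27.4)) = 3.3/5 = 0.66

0.66


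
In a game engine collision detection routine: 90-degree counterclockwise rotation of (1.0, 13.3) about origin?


90° CCW: (x,y) -> (-y, x)
(1,13.3) -> (-13.3, 1)

(-13.3, 1)


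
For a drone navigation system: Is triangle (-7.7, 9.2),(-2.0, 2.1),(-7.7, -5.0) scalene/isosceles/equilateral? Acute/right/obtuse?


Side lengths squared: AB^2=82.9, BC^2=82.9, CA^2=201.64
Sorted: [82.9, 82.9, 201.64]
By sides: Isosceles, By angles: Obtuse

Isosceles, Obtuse


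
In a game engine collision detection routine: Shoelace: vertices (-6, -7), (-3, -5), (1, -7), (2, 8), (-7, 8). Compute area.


Shoelace sum: ((-6)*(-5) - (-3)*(-7)) + ((-3)*(-7) - 1*(-5)) + (1*8 - 2*(-7)) + (2*8 - (-7)*8) + ((-7)*(-7) - (-6)*8)
= 226
Area = |226|/2 = 113

113


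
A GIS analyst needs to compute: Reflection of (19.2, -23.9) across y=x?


Reflection over y=x: (x,y) -> (y,x)
(19.2, -23.9) -> (-23.9, 19.2)

(-23.9, 19.2)


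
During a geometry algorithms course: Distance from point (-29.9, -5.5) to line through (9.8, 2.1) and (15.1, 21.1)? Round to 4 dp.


|cross product| = 714.02
|line direction| = sqrt(389.09) = 19.7254
Distance = 714.02/sqrt(389.09) = 36.1981

36.1981


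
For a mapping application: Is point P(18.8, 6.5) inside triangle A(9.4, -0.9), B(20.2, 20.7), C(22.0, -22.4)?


Cross products: AB x AP = -123.12, BC x BP = -85.9, CA x CP = -295.34
All same sign? yes

Yes, inside


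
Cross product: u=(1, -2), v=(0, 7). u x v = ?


u x v = u_x*v_y - u_y*v_x = 1*7 - (-2)*0
= 7 - 0 = 7

7


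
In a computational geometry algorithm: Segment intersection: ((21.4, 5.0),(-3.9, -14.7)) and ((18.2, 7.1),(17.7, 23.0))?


Cross products: d1=-49.83, d2=362.29, d3=-116.17, d4=-528.29
d1*d2 < 0 and d3*d4 < 0? no

No, they don't intersect


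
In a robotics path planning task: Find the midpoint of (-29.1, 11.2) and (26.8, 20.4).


M = (((-29.1)+26.8)/2, (11.2+20.4)/2)
= (-1.15, 15.8)

(-1.15, 15.8)


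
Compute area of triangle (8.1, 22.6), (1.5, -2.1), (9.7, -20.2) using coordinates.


Area = |x_A(y_B-y_C) + x_B(y_C-y_A) + x_C(y_A-y_B)|/2
= |146.61 + (-64.2) + 239.59|/2
= 322/2 = 161

161


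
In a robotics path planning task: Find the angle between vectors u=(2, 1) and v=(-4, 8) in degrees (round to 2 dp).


u.v = 0, |u| = sqrt(5) = 2.2361, |v| = sqrt(80) = 8.9443
cos(theta) = u.v/(|u||v|) = 0/sqrt(400) = 0
theta = acos(0) = 90 degrees

90 degrees


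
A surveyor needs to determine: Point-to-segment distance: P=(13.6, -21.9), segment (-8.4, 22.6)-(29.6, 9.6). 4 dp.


Project P onto AB: t = 0.8769 (clamped to [0,1])
Closest point on segment: (24.9236, 11.1998)
Distance: 34.9832

34.9832


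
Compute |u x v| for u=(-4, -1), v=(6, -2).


|u x v| = |(-4)*(-2) - (-1)*6|
= |8 - (-6)| = 14

14


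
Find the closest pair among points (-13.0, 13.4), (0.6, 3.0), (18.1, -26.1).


d(P0,P1) = 17.1207, d(P0,P2) = 50.2739, d(P1,P2) = 33.9567
Closest: P0 and P1

Closest pair: (-13.0, 13.4) and (0.6, 3.0), distance = 17.1207


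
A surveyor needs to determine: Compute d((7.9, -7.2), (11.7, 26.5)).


dx=3.8, dy=33.7
d^2 = 3.8^2 + 33.7^2 = 1150.13
d = sqrt(1150.13) = 33.9136

33.9136


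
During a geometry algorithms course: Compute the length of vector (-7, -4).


|u| = sqrt((-7)^2 + (-4)^2) = sqrt(65) = 8.0623

8.0623
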